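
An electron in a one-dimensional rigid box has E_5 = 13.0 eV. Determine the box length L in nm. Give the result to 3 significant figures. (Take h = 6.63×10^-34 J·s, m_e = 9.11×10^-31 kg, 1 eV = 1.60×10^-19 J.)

L = 0.851 nm

From E_n = n²h²/(8m_eL²), L = n·h/√(8m_eE_n).
E_5 = 13.0 eV = 2.080×10^-18 J, so L = 5·6.63×10^-34/√(8·9.11×10^-31·2.080×10^-18) = 8.51×10^-10 m = 0.851 nm.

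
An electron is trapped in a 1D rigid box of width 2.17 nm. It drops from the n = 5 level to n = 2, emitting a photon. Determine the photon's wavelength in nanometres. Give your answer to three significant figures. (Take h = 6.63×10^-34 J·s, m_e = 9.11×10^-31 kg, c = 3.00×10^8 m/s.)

E_1 = h²/(8m_eL²) = 1.281×10^-20 J, so ΔE = (5² − 2²)E_1 = 2.690×10^-19 J.
λ = hc/ΔE = (6.63×10^-34·3.00×10^8)/2.690×10^-19 = 7.39×10^-7 m = 739 nm.

λ = 739 nm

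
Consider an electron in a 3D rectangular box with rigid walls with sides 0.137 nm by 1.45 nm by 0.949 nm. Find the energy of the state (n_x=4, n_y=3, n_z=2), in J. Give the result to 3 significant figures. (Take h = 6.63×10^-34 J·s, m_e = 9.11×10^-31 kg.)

For a 3D rectangular well E = (h²/8m_e)·Σ n_i²/L_i² = (6.63×10^-34)²/(8·9.11×10^-31) · [4²/(0.137 nm)² + 3²/(1.45 nm)² + 2²/(0.949 nm)²].
Evaluating gives E = 5.19×10^-17 J.

E = 5.19×10^-17 J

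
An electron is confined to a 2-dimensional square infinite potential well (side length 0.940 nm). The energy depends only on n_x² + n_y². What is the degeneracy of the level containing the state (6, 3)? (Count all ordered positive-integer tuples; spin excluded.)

degeneracy = 2

The level has n_x² + n_y² = 45. The ordered positive-integer solutions are (3, 6), (6, 3).
That gives 2 states.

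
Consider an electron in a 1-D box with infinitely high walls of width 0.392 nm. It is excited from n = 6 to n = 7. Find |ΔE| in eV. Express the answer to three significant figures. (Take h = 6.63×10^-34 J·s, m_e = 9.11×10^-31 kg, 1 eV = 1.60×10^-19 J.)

|ΔE| = 31.9 eV

E_1 = h²/(8m_eL²) = 3.925×10^-19 J.
|ΔE| = |6² − 7²|·E_1 = 13·3.925×10^-19 J = 5.102×10^-18 J = 31.9 eV.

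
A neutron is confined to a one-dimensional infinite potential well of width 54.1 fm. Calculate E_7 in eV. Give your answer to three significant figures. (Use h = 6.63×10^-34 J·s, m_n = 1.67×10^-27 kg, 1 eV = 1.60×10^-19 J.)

For an infinite well E_n = n²h²/(8m_nL²), so E_1 = h²/(8m_nL²) = (6.63×10^-34)²/(8·1.67×10^-27·(5.41×10^-14 m)²) = 1.124×10^-14 J.
Then E_7 = 7²·E_1 = 49·1.124×10^-14 J = 5.508×10^-13 J.
Converting, E_7 = 5.508×10^-13 J / (1.60×10^-19 J/eV) = 3.44×10^6 eV.

E_7 = 3.44×10^6 eV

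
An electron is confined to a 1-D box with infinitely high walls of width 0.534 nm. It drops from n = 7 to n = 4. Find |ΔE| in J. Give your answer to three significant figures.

|ΔE| = 6.97×10^-18 J

E_1 = h²/(8m_eL²) = 2.113×10^-19 J.
|ΔE| = |7² − 4²|·E_1 = 33·2.113×10^-19 J = 6.97×10^-18 J.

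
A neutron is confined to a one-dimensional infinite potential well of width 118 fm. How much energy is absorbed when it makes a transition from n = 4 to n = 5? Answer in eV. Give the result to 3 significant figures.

E_1 = h²/(8m_nL²) = 2.353×10^-15 J.
|ΔE| = |4² − 5²|·E_1 = 9·2.353×10^-15 J = 2.118×10^-14 J = 1.32×10^5 eV.

|ΔE| = 1.32×10^5 eV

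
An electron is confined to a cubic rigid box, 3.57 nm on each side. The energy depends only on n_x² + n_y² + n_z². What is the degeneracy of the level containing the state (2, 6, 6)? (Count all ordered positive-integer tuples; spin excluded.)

degeneracy = 3

The level has n_x² + n_y² + n_z² = 76. The ordered positive-integer solutions are (2, 6, 6), (6, 2, 6), (6, 6, 2).
That gives 3 states.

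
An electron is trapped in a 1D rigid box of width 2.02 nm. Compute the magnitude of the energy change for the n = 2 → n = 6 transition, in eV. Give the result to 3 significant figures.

E_1 = h²/(8m_eL²) = 1.477×10^-20 J.
|ΔE| = |2² − 6²|·E_1 = 32·1.477×10^-20 J = 4.726×10^-19 J = 2.95 eV.

|ΔE| = 2.95 eV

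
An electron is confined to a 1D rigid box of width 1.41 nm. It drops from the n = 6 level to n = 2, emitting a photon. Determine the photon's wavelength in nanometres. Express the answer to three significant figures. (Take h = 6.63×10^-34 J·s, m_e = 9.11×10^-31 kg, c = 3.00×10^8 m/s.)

E_1 = h²/(8m_eL²) = 3.034×10^-20 J, so ΔE = (6² − 2²)E_1 = 9.709×10^-19 J.
λ = hc/ΔE = (6.63×10^-34·3.00×10^8)/9.709×10^-19 = 2.05×10^-7 m = 205 nm.

λ = 205 nm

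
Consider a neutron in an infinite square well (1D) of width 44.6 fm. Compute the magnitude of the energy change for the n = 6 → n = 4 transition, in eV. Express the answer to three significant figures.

|ΔE| = 2.06×10^6 eV

E_1 = h²/(8m_nL²) = 1.647×10^-14 J.
|ΔE| = |6² − 4²|·E_1 = 20·1.647×10^-14 J = 3.294×10^-13 J = 2.06×10^6 eV.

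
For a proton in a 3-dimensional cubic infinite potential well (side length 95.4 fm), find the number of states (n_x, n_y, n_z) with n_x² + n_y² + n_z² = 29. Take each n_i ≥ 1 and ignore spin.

degeneracy = 6

The level has n_x² + n_y² + n_z² = 29. The ordered positive-integer solutions are (2, 3, 4), (2, 4, 3), (3, 2, 4), (3, 4, 2), (4, 2, 3), (4, 3, 2).
That gives 6 states.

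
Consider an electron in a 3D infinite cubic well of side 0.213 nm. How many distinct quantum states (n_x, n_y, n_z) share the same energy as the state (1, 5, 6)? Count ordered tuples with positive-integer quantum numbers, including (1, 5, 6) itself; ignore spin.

degeneracy = 12

The level has n_x² + n_y² + n_z² = 62. The ordered positive-integer solutions are (1, 5, 6), (1, 6, 5), (2, 3, 7), (2, 7, 3), (3, 2, 7), (3, 7, 2), (5, 1, 6), (5, 6, 1), (6, 1, 5), (6, 5, 1), (7, 2, 3), (7, 3, 2).
That gives 12 states.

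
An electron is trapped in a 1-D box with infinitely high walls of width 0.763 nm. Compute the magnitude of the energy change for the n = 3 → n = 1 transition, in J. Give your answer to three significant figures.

|ΔE| = 8.28×10^-19 J

E_1 = h²/(8m_eL²) = 1.035×10^-19 J.
|ΔE| = |3² − 1²|·E_1 = 8·1.035×10^-19 J = 8.28×10^-19 J.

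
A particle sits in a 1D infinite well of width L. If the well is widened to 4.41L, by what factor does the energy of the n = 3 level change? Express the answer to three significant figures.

E_n ∝ 1/L², so the energy scales by 1/4.41² = 0.0514.

0.0514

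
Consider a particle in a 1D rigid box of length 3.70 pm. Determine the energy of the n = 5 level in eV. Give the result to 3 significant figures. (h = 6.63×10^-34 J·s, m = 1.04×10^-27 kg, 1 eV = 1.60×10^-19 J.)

E_5 = 603 eV

For an infinite well E_n = n²h²/(8mL²), so E_1 = h²/(8mL²) = (6.63×10^-34)²/(8·1.04×10^-27·(3.70×10^-12 m)²) = 3.859×10^-18 J.
Then E_5 = 5²·E_1 = 25·3.859×10^-18 J = 9.648×10^-17 J.
Converting, E_5 = 9.648×10^-17 J / (1.60×10^-19 J/eV) = 603 eV.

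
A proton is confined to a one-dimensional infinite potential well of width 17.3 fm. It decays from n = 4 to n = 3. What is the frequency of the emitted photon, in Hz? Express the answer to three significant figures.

E_1 = h²/(8m_pL²) = 1.096×10^-13 J and ΔE = (4² − 3²)E_1 = 7.672×10^-13 J.
f = ΔE/h = 7.672×10^-13/6.626×10^-34 = 1.16×10^21 Hz.

f = 1.16×10^21 Hz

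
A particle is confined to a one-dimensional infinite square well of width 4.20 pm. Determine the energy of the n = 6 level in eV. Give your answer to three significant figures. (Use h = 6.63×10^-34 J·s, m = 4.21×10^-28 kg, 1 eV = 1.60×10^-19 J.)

E_6 = 1.66×10^3 eV

For an infinite well E_n = n²h²/(8mL²), so E_1 = h²/(8mL²) = (6.63×10^-34)²/(8·4.21×10^-28·(4.20×10^-12 m)²) = 7.399×10^-18 J.
Then E_6 = 6²·E_1 = 36·7.399×10^-18 J = 2.664×10^-16 J.
Converting, E_6 = 2.664×10^-16 J / (1.60×10^-19 J/eV) = 1.66×10^3 eV.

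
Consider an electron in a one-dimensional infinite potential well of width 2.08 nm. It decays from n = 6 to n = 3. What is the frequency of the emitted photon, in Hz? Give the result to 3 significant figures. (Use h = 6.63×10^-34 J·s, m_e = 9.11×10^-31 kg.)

E_1 = h²/(8m_eL²) = 1.394×10^-20 J and ΔE = (6² − 3²)E_1 = 3.764×10^-19 J.
f = ΔE/h = 3.764×10^-19/6.63×10^-34 = 5.68×10^14 Hz.

f = 5.68×10^14 Hz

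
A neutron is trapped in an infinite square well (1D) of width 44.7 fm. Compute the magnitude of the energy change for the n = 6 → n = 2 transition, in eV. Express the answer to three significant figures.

E_1 = h²/(8m_nL²) = 1.640×10^-14 J.
|ΔE| = |6² − 2²|·E_1 = 32·1.640×10^-14 J = 5.248×10^-13 J = 3.28×10^6 eV.

|ΔE| = 3.28×10^6 eV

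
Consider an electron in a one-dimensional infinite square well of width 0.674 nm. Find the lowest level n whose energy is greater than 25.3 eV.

E_1 = h²/(8m_eL²) = 1.326×10^-19 J = 0.8277 eV.
Need n² > 25.3/0.8277 = 30.57, i.e. n > 5.529.
The smallest integer satisfying this is n = 6.

n = 6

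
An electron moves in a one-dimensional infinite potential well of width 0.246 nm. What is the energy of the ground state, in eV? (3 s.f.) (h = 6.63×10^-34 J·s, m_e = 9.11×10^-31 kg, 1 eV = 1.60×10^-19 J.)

For an infinite well E_n = n²h²/(8m_eL²), so E_1 = h²/(8m_eL²) = (6.63×10^-34)²/(8·9.11×10^-31·(2.46×10^-10 m)²) = 9.967×10^-19 J.
Converting, E_1 = 9.967×10^-19 J / (1.60×10^-19 J/eV) = 6.23 eV.

E_1 = 6.23 eV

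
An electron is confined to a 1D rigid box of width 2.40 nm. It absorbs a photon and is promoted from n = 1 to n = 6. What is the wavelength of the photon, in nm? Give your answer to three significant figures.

E_1 = h²/(8m_eL²) = 1.046×10^-20 J, so ΔE = (6² − 1²)E_1 = 3.661×10^-19 J.
λ = hc/ΔE = (6.626×10^-34·2.998×10^8)/3.661×10^-19 = 5.43×10^-7 m = 543 nm.

λ = 543 nm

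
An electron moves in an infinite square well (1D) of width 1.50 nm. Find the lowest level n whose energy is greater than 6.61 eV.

E_1 = h²/(8m_eL²) = 2.678×10^-20 J = 0.1672 eV.
Need n² > 6.61/0.1672 = 39.53, i.e. n > 6.287.
The smallest integer satisfying this is n = 7.

n = 7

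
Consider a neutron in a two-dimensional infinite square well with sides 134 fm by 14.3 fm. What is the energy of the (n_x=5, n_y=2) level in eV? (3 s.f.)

For a 2D rectangular well E = (h²/8m_n)·Σ n_i²/L_i² = (6.626×10^-34)²/(8·1.675×10^-27) · [5²/(134 fm)² + 2²/(14.3 fm)²].
Evaluating gives E = 6.865×10^-13 J = 4.29×10^6 eV.

E = 4.29×10^6 eV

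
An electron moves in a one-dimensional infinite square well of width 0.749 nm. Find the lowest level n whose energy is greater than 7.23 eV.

E_1 = h²/(8m_eL²) = 1.074×10^-19 J = 0.6704 eV.
Need n² > 7.23/0.6704 = 10.78, i.e. n > 3.283.
The smallest integer satisfying this is n = 4.

n = 4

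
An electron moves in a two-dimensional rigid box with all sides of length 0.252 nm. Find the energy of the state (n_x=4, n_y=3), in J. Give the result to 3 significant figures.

E = 2.37×10^-17 J

For a 2D rectangular well E = (h²/8m_e)·Σ n_i²/L_i² = (6.626×10^-34)²/(8·9.109×10^-31) · [4²/(0.252 nm)² + 3²/(0.252 nm)²].
Evaluating gives E = 2.37×10^-17 J.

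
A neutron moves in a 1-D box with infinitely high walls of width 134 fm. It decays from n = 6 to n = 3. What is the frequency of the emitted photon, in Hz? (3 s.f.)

E_1 = h²/(8m_nL²) = 1.825×10^-15 J and ΔE = (6² − 3²)E_1 = 4.927×10^-14 J.
f = ΔE/h = 4.927×10^-14/6.626×10^-34 = 7.44×10^19 Hz.

f = 7.44×10^19 Hz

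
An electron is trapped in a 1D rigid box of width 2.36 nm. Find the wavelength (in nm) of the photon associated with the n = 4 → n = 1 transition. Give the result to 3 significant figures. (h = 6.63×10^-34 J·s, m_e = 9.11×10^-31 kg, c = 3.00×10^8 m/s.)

E_1 = h²/(8m_eL²) = 1.083×10^-20 J, so ΔE = (4² − 1²)E_1 = 1.625×10^-19 J.
λ = hc/ΔE = (6.63×10^-34·3.00×10^8)/1.625×10^-19 = 1.22×10^-6 m = 1.22×10^3 nm.

λ = 1.22×10^3 nm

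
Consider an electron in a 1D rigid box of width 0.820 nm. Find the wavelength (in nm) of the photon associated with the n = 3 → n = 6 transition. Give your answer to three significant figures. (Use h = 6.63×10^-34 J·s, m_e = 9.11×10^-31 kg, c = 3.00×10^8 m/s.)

λ = 82.1 nm

E_1 = h²/(8m_eL²) = 8.970×10^-20 J, so ΔE = (6² − 3²)E_1 = 2.422×10^-18 J.
λ = hc/ΔE = (6.63×10^-34·3.00×10^8)/2.422×10^-18 = 8.21×10^-8 m = 82.1 nm.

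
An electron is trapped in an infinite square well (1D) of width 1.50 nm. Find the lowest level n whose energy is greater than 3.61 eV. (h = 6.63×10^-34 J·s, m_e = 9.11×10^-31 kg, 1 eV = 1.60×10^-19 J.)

n = 5

E_1 = h²/(8m_eL²) = 2.681×10^-20 J = 0.1676 eV.
Need n² > 3.61/0.1676 = 21.54, i.e. n > 4.641.
The smallest integer satisfying this is n = 5.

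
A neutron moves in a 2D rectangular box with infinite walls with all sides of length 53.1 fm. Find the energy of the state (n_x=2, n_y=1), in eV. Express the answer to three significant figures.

E = 3.63×10^5 eV

For a 2D rectangular well E = (h²/8m_n)·Σ n_i²/L_i² = (6.626×10^-34)²/(8·1.675×10^-27) · [2²/(53.1 fm)² + 1²/(53.1 fm)²].
Evaluating gives E = 5.810×10^-14 J = 3.63×10^5 eV.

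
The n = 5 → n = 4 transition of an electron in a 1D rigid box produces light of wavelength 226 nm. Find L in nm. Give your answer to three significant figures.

The photon carries ΔE = hc/λ = 6.626×10^-34·2.998×10^8/2.26×10^-7 m = 8.790×10^-19 J.
Since ΔE = (5² − 4²)E_1, E_1 = 9.767×10^-20 J, and L = h/√(8m_eE_1) = 7.85×10^-10 m = 0.785 nm.

L = 0.785 nm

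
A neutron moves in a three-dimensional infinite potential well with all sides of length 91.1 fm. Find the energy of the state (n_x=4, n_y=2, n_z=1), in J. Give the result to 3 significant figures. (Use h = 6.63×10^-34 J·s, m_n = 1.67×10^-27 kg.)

For a 3D rectangular well E = (h²/8m_n)·Σ n_i²/L_i² = (6.63×10^-34)²/(8·1.67×10^-27) · [4²/(91.1 fm)² + 2²/(91.1 fm)² + 1²/(91.1 fm)²].
Evaluating gives E = 8.33×10^-14 J.

E = 8.33×10^-14 J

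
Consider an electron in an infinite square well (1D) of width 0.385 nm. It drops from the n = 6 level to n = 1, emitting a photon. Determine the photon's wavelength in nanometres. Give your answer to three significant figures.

λ = 14.0 nm

E_1 = h²/(8m_eL²) = 4.065×10^-19 J, so ΔE = (6² − 1²)E_1 = 1.423×10^-17 J.
λ = hc/ΔE = (6.626×10^-34·2.998×10^8)/1.423×10^-17 = 1.40×10^-8 m = 14.0 nm.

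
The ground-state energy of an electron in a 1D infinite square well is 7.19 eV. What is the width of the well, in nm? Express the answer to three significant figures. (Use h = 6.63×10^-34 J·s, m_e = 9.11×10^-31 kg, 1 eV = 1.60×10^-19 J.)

L = 0.229 nm

From E_n = n²h²/(8m_eL²), L = n·h/√(8m_eE_n).
E_1 = 7.19 eV = 1.150×10^-18 J, so L = 1·6.63×10^-34/√(8·9.11×10^-31·1.150×10^-18) = 2.29×10^-10 m = 0.229 nm.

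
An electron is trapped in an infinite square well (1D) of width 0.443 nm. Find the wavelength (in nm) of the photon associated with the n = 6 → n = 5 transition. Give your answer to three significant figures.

E_1 = h²/(8m_eL²) = 3.070×10^-19 J, so ΔE = (6² − 5²)E_1 = 3.377×10^-18 J.
λ = hc/ΔE = (6.626×10^-34·2.998×10^8)/3.377×10^-18 = 5.88×10^-8 m = 58.8 nm.

λ = 58.8 nm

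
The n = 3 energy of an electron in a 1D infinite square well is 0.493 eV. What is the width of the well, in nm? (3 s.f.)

From E_n = n²h²/(8m_eL²), L = n·h/√(8m_eE_n).
E_3 = 0.493 eV = 7.898×10^-20 J, so L = 3·6.626×10^-34/√(8·9.109×10^-31·7.898×10^-20) = 2.62×10^-9 m = 2.62 nm.

L = 2.62 nm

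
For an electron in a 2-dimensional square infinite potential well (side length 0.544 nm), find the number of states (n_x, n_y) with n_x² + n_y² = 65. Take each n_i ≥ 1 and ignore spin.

The level has n_x² + n_y² = 65. The ordered positive-integer solutions are (1, 8), (4, 7), (7, 4), (8, 1).
That gives 4 states.

degeneracy = 4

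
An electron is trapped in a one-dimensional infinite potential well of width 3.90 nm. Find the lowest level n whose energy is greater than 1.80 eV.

E_1 = h²/(8m_eL²) = 3.961×10^-21 J = 0.02473 eV.
Need n² > 1.80/0.02473 = 72.79, i.e. n > 8.532.
The smallest integer satisfying this is n = 9.

n = 9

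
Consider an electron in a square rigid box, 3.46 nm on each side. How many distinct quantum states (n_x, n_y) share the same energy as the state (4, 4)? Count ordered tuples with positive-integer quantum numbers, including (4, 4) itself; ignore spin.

degeneracy = 1

The level has n_x² + n_y² = 32. The ordered positive-integer solutions are (4, 4).
That gives 1 state.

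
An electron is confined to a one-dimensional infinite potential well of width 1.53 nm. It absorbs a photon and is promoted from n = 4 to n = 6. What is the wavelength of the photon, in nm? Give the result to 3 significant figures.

E_1 = h²/(8m_eL²) = 2.574×10^-20 J, so ΔE = (6² − 4²)E_1 = 5.148×10^-19 J.
λ = hc/ΔE = (6.626×10^-34·2.998×10^8)/5.148×10^-19 = 3.86×10^-7 m = 386 nm.

λ = 386 nm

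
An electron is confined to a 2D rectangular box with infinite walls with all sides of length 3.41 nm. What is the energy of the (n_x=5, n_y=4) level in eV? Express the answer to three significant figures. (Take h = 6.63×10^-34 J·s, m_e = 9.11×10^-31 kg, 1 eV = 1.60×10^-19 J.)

For a 2D rectangular well E = (h²/8m_e)·Σ n_i²/L_i² = (6.63×10^-34)²/(8·9.11×10^-31) · [5²/(3.41 nm)² + 4²/(3.41 nm)²].
Evaluating gives E = 2.127×10^-19 J = 1.33 eV.

E = 1.33 eV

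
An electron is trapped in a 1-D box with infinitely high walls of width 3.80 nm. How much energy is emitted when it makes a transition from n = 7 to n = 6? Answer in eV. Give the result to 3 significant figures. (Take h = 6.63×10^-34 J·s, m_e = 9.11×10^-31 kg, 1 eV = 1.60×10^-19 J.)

|ΔE| = 0.339 eV

E_1 = h²/(8m_eL²) = 4.177×10^-21 J.
|ΔE| = |7² − 6²|·E_1 = 13·4.177×10^-21 J = 5.430×10^-20 J = 0.339 eV.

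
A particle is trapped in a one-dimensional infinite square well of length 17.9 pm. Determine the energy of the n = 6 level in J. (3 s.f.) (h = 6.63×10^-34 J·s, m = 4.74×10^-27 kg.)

For an infinite well E_n = n²h²/(8mL²), so E_1 = h²/(8mL²) = (6.63×10^-34)²/(8·4.74×10^-27·(1.79×10^-11 m)²) = 3.618×10^-20 J.
Then E_6 = 6²·E_1 = 36·3.618×10^-20 J = 1.30×10^-18 J.

E_6 = 1.30×10^-18 J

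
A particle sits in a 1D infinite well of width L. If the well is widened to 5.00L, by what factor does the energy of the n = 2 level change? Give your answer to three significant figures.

E_n ∝ 1/L², so the energy scales by 1/5.00² = 0.0400.

0.0400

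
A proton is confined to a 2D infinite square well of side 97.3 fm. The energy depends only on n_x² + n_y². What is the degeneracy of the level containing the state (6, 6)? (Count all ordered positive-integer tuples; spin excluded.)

degeneracy = 1

The level has n_x² + n_y² = 72. The ordered positive-integer solutions are (6, 6).
That gives 1 state.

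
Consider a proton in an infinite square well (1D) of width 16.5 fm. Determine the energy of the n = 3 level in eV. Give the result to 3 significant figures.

E_3 = 6.77×10^6 eV

For an infinite well E_n = n²h²/(8m_pL²), so E_1 = h²/(8m_pL²) = (6.626×10^-34)²/(8·1.673×10^-27·(1.65×10^-14 m)²) = 1.205×10^-13 J.
Then E_3 = 3²·E_1 = 9·1.205×10^-13 J = 1.084×10^-12 J.
Converting, E_3 = 1.084×10^-12 J / (1.602×10^-19 J/eV) = 6.77×10^6 eV.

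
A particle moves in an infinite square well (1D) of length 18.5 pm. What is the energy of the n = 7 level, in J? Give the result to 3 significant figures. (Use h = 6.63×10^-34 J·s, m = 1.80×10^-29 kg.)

E_7 = 4.37×10^-16 J

For an infinite well E_n = n²h²/(8mL²), so E_1 = h²/(8mL²) = (6.63×10^-34)²/(8·1.80×10^-29·(1.85×10^-11 m)²) = 8.919×10^-18 J.
Then E_7 = 7²·E_1 = 49·8.919×10^-18 J = 4.37×10^-16 J.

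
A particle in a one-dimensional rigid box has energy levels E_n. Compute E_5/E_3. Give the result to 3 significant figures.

E_n ∝ n², so E_5/E_3 = 5²/3² = 25/9 = 2.78.

2.78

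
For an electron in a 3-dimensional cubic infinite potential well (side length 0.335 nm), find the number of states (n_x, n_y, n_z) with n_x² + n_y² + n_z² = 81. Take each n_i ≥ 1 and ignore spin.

The level has n_x² + n_y² + n_z² = 81. The ordered positive-integer solutions are (1, 4, 8), (1, 8, 4), (3, 6, 6), (4, 1, 8), (4, 4, 7), (4, 7, 4), (4, 8, 1), (6, 3, 6), (6, 6, 3), (7, 4, 4), (8, 1, 4), (8, 4, 1).
That gives 12 states.

degeneracy = 12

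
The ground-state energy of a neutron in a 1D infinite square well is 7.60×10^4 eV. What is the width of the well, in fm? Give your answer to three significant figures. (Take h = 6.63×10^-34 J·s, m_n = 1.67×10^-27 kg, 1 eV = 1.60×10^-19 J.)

From E_n = n²h²/(8m_nL²), L = n·h/√(8m_nE_n).
E_1 = 7.60×10^4 eV = 1.216×10^-14 J, so L = 1·6.63×10^-34/√(8·1.67×10^-27·1.216×10^-14) = 5.20×10^-14 m = 52.0 fm.

L = 52.0 fm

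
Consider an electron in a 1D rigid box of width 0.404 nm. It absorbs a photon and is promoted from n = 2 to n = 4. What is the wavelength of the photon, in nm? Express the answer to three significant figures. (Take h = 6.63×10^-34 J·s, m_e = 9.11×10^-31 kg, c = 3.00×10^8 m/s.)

λ = 44.9 nm

E_1 = h²/(8m_eL²) = 3.695×10^-19 J, so ΔE = (4² − 2²)E_1 = 4.434×10^-18 J.
λ = hc/ΔE = (6.63×10^-34·3.00×10^8)/4.434×10^-18 = 4.49×10^-8 m = 44.9 nm.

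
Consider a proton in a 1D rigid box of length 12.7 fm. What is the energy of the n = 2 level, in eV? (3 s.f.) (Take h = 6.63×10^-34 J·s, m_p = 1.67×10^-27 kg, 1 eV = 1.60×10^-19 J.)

For an infinite well E_n = n²h²/(8m_pL²), so E_1 = h²/(8m_pL²) = (6.63×10^-34)²/(8·1.67×10^-27·(1.27×10^-14 m)²) = 2.040×10^-13 J.
Then E_2 = 2²·E_1 = 4·2.040×10^-13 J = 8.160×10^-13 J.
Converting, E_2 = 8.160×10^-13 J / (1.60×10^-19 J/eV) = 5.10×10^6 eV.

E_2 = 5.10×10^6 eV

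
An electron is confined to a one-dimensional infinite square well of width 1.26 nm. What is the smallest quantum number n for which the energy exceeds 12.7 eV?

n = 8

E_1 = h²/(8m_eL²) = 3.795×10^-20 J = 0.2369 eV.
Need n² > 12.7/0.2369 = 53.61, i.e. n > 7.322.
The smallest integer satisfying this is n = 8.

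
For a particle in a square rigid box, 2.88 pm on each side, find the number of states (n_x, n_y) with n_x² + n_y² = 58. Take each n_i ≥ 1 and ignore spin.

The level has n_x² + n_y² = 58. The ordered positive-integer solutions are (3, 7), (7, 3).
That gives 2 states.

degeneracy = 2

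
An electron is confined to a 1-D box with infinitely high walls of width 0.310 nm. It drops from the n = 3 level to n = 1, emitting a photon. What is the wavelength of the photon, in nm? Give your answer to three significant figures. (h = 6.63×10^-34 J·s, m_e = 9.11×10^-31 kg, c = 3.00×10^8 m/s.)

λ = 39.6 nm

E_1 = h²/(8m_eL²) = 6.276×10^-19 J, so ΔE = (3² − 1²)E_1 = 5.021×10^-18 J.
λ = hc/ΔE = (6.63×10^-34·3.00×10^8)/5.021×10^-18 = 3.96×10^-8 m = 39.6 nm.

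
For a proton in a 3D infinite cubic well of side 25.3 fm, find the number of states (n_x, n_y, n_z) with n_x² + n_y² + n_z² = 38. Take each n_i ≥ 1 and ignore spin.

degeneracy = 9

The level has n_x² + n_y² + n_z² = 38. The ordered positive-integer solutions are (1, 1, 6), (1, 6, 1), (2, 3, 5), (2, 5, 3), (3, 2, 5), (3, 5, 2), (5, 2, 3), (5, 3, 2), (6, 1, 1).
That gives 9 states.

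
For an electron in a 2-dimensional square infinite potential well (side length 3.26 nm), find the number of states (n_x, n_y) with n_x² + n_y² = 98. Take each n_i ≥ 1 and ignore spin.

The level has n_x² + n_y² = 98. The ordered positive-integer solutions are (7, 7).
That gives 1 state.

degeneracy = 1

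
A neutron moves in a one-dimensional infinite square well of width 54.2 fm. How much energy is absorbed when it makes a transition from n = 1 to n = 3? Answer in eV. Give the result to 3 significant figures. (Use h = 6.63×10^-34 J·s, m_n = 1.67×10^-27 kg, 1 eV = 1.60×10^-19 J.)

|ΔE| = 5.60×10^5 eV

E_1 = h²/(8m_nL²) = 1.120×10^-14 J.
|ΔE| = |1² − 3²|·E_1 = 8·1.120×10^-14 J = 8.960×10^-14 J = 5.60×10^5 eV.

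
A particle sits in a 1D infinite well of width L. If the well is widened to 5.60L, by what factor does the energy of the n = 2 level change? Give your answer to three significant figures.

0.0319

E_n ∝ 1/L², so the energy scales by 1/5.60² = 0.0319.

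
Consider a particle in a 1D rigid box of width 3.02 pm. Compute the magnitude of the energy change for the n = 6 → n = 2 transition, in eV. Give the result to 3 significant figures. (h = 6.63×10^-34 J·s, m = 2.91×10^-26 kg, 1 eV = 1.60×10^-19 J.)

E_1 = h²/(8mL²) = 2.070×10^-19 J.
|ΔE| = |6² − 2²|·E_1 = 32·2.070×10^-19 J = 6.624×10^-18 J = 41.4 eV.

|ΔE| = 41.4 eV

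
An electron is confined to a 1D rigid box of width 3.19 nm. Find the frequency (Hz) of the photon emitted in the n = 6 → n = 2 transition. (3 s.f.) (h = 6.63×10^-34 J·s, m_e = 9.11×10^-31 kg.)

E_1 = h²/(8m_eL²) = 5.927×10^-21 J and ΔE = (6² − 2²)E_1 = 1.897×10^-19 J.
f = ΔE/h = 1.897×10^-19/6.63×10^-34 = 2.86×10^14 Hz.

f = 2.86×10^14 Hz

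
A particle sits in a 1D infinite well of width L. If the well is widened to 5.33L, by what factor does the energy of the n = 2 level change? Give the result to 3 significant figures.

0.0352

E_n ∝ 1/L², so the energy scales by 1/5.33² = 0.0352.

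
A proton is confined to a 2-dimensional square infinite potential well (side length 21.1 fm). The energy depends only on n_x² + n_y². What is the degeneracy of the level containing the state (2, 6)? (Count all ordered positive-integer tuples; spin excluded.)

The level has n_x² + n_y² = 40. The ordered positive-integer solutions are (2, 6), (6, 2).
That gives 2 states.

degeneracy = 2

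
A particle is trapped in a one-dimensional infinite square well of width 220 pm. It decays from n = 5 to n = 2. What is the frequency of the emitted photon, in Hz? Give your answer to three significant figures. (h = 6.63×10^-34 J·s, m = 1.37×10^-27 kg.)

f = 2.62×10^13 Hz

E_1 = h²/(8mL²) = 8.287×10^-22 J and ΔE = (5² − 2²)E_1 = 1.740×10^-20 J.
f = ΔE/h = 1.740×10^-20/6.63×10^-34 = 2.62×10^13 Hz.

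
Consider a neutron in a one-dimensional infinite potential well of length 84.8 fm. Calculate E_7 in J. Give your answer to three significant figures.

E_7 = 2.23×10^-13 J

For an infinite well E_n = n²h²/(8m_nL²), so E_1 = h²/(8m_nL²) = (6.626×10^-34)²/(8·1.675×10^-27·(8.48×10^-14 m)²) = 4.556×10^-15 J.
Then E_7 = 7²·E_1 = 49·4.556×10^-15 J = 2.23×10^-13 J.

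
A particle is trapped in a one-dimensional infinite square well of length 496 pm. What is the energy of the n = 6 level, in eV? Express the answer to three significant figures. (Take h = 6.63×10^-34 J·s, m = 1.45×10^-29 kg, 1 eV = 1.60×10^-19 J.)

E_6 = 3.47 eV

For an infinite well E_n = n²h²/(8mL²), so E_1 = h²/(8mL²) = (6.63×10^-34)²/(8·1.45×10^-29·(4.96×10^-10 m)²) = 1.540×10^-20 J.
Then E_6 = 6²·E_1 = 36·1.540×10^-20 J = 5.544×10^-19 J.
Converting, E_6 = 5.544×10^-19 J / (1.60×10^-19 J/eV) = 3.47 eV.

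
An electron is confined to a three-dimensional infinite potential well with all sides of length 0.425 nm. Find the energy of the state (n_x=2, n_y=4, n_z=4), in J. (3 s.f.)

For a 3D rectangular well E = (h²/8m_e)·Σ n_i²/L_i² = (6.626×10^-34)²/(8·9.109×10^-31) · [2²/(0.425 nm)² + 4²/(0.425 nm)² + 4²/(0.425 nm)²].
Evaluating gives E = 1.20×10^-17 J.

E = 1.20×10^-17 J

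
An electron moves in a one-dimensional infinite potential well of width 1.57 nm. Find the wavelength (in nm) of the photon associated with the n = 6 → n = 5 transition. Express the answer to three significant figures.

E_1 = h²/(8m_eL²) = 2.444×10^-20 J, so ΔE = (6² − 5²)E_1 = 2.688×10^-19 J.
λ = hc/ΔE = (6.626×10^-34·2.998×10^8)/2.688×10^-19 = 7.39×10^-7 m = 739 nm.

λ = 739 nm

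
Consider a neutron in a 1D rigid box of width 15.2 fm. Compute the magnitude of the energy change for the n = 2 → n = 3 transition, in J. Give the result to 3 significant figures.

E_1 = h²/(8m_nL²) = 1.418×10^-13 J.
|ΔE| = |2² − 3²|·E_1 = 5·1.418×10^-13 J = 7.09×10^-13 J.

|ΔE| = 7.09×10^-13 J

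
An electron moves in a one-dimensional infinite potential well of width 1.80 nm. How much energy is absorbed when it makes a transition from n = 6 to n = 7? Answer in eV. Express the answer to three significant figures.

E_1 = h²/(8m_eL²) = 1.860×10^-20 J.
|ΔE| = |6² − 7²|·E_1 = 13·1.860×10^-20 J = 2.418×10^-19 J = 1.51 eV.

|ΔE| = 1.51 eV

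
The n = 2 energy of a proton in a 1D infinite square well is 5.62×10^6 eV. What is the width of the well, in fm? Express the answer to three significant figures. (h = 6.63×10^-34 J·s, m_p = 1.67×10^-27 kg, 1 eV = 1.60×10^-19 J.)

From E_n = n²h²/(8m_pL²), L = n·h/√(8m_pE_n).
E_2 = 5.62×10^6 eV = 8.992×10^-13 J, so L = 2·6.63×10^-34/√(8·1.67×10^-27·8.992×10^-13) = 1.21×10^-14 m = 12.1 fm.

L = 12.1 fm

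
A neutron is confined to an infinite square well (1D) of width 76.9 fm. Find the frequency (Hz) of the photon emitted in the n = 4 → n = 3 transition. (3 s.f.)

E_1 = h²/(8m_nL²) = 5.540×10^-15 J and ΔE = (4² − 3²)E_1 = 3.878×10^-14 J.
f = ΔE/h = 3.878×10^-14/6.626×10^-34 = 5.85×10^19 Hz.

f = 5.85×10^19 Hz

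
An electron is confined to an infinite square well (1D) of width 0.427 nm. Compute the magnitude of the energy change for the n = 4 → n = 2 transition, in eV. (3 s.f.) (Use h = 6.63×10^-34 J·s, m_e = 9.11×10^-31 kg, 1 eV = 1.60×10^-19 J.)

E_1 = h²/(8m_eL²) = 3.308×10^-19 J.
|ΔE| = |4² − 2²|·E_1 = 12·3.308×10^-19 J = 3.970×10^-18 J = 24.8 eV.

|ΔE| = 24.8 eV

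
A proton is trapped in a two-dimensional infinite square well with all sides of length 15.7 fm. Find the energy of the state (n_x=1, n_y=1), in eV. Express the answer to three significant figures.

For a 2D rectangular well E = (h²/8m_p)·Σ n_i²/L_i² = (6.626×10^-34)²/(8·1.673×10^-27) · [1²/(15.7 fm)² + 1²/(15.7 fm)²].
Evaluating gives E = 2.662×10^-13 J = 1.66×10^6 eV.

E = 1.66×10^6 eV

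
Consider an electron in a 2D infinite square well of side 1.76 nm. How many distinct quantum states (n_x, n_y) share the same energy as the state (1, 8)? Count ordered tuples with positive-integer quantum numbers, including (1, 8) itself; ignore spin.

degeneracy = 4

The level has n_x² + n_y² = 65. The ordered positive-integer solutions are (1, 8), (4, 7), (7, 4), (8, 1).
That gives 4 states.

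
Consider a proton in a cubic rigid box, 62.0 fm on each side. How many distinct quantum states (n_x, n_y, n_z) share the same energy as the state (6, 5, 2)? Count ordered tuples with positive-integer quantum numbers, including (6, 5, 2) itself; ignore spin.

degeneracy = 6

The level has n_x² + n_y² + n_z² = 65. The ordered positive-integer solutions are (2, 5, 6), (2, 6, 5), (5, 2, 6), (5, 6, 2), (6, 2, 5), (6, 5, 2).
That gives 6 states.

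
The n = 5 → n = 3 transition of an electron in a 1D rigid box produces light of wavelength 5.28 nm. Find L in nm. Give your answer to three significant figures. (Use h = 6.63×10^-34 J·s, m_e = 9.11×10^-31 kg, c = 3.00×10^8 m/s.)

The photon carries ΔE = hc/λ = 6.63×10^-34·3.00×10^8/5.28×10^-9 m = 3.767×10^-17 J.
Since ΔE = (5² − 3²)E_1, E_1 = 2.354×10^-18 J, and L = h/√(8m_eE_1) = 1.60×10^-10 m = 0.160 nm.

L = 0.160 nm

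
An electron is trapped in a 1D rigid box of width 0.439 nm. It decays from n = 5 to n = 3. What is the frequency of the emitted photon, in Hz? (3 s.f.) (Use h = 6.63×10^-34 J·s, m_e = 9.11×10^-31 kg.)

f = 7.55×10^15 Hz

E_1 = h²/(8m_eL²) = 3.130×10^-19 J and ΔE = (5² − 3²)E_1 = 5.008×10^-18 J.
f = ΔE/h = 5.008×10^-18/6.63×10^-34 = 7.55×10^15 Hz.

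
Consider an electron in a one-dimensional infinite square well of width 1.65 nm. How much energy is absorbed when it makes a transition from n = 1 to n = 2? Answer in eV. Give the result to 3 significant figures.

E_1 = h²/(8m_eL²) = 2.213×10^-20 J.
|ΔE| = |1² − 2²|·E_1 = 3·2.213×10^-20 J = 6.639×10^-20 J = 0.414 eV.

|ΔE| = 0.414 eV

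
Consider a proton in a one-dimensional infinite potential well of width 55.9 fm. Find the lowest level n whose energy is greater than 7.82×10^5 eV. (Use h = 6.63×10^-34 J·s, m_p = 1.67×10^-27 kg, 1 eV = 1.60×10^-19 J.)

n = 4

E_1 = h²/(8m_pL²) = 1.053×10^-14 J = 6.581×10^4 eV.
Need n² > 7.82×10^5/6.581×10^4 = 11.88, i.e. n > 3.447.
The smallest integer satisfying this is n = 4.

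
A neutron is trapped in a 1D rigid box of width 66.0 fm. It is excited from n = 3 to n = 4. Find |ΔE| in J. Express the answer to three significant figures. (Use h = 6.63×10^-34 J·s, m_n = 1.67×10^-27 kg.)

E_1 = h²/(8m_nL²) = 7.553×10^-15 J.
|ΔE| = |3² − 4²|·E_1 = 7·7.553×10^-15 J = 5.29×10^-14 J.

|ΔE| = 5.29×10^-14 J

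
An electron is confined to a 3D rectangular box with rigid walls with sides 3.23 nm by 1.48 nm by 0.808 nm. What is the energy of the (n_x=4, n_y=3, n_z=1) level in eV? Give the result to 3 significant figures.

E = 2.70 eV

For a 3D rectangular well E = (h²/8m_e)·Σ n_i²/L_i² = (6.626×10^-34)²/(8·9.109×10^-31) · [4²/(3.23 nm)² + 3²/(1.48 nm)² + 1²/(0.808 nm)²].
Evaluating gives E = 4.322×10^-19 J = 2.70 eV.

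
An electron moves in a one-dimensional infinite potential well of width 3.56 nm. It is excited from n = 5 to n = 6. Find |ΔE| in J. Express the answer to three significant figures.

|ΔE| = 5.23×10^-20 J

E_1 = h²/(8m_eL²) = 4.754×10^-21 J.
|ΔE| = |5² − 6²|·E_1 = 11·4.754×10^-21 J = 5.23×10^-20 J.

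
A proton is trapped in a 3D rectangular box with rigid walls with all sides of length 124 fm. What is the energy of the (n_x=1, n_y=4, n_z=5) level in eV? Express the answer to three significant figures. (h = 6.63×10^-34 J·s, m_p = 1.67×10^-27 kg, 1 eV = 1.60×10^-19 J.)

For a 3D rectangular well E = (h²/8m_p)·Σ n_i²/L_i² = (6.63×10^-34)²/(8·1.67×10^-27) · [1²/(124 fm)² + 4²/(124 fm)² + 5²/(124 fm)²].
Evaluating gives E = 8.987×10^-14 J = 5.62×10^5 eV.

E = 5.62×10^5 eV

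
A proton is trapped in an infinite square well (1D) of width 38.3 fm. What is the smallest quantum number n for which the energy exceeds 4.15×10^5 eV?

E_1 = h²/(8m_pL²) = 2.236×10^-14 J = 1.396×10^5 eV.
Need n² > 4.15×10^5/1.396×10^5 = 2.973, i.e. n > 1.724.
The smallest integer satisfying this is n = 2.

n = 2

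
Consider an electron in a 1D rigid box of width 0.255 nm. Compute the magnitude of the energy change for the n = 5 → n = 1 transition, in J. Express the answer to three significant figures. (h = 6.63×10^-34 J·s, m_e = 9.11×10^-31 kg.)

E_1 = h²/(8m_eL²) = 9.276×10^-19 J.
|ΔE| = |5² − 1²|·E_1 = 24·9.276×10^-19 J = 2.23×10^-17 J.

|ΔE| = 2.23×10^-17 J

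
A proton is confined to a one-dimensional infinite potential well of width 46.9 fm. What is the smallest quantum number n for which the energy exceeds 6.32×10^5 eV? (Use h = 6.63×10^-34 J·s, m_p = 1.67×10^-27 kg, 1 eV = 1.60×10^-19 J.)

n = 3

E_1 = h²/(8m_pL²) = 1.496×10^-14 J = 9.350×10^4 eV.
Need n² > 6.32×10^5/9.350×10^4 = 6.759, i.e. n > 2.600.
The smallest integer satisfying this is n = 3.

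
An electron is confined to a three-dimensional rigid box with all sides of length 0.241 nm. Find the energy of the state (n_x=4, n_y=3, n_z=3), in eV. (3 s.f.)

E = 220 eV

For a 3D rectangular well E = (h²/8m_e)·Σ n_i²/L_i² = (6.626×10^-34)²/(8·9.109×10^-31) · [4²/(0.241 nm)² + 3²/(0.241 nm)² + 3²/(0.241 nm)²].
Evaluating gives E = 3.527×10^-17 J = 220 eV.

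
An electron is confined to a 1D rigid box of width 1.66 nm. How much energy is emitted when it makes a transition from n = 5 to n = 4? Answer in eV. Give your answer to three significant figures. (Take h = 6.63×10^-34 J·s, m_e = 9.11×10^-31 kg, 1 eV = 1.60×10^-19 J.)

E_1 = h²/(8m_eL²) = 2.189×10^-20 J.
|ΔE| = |5² − 4²|·E_1 = 9·2.189×10^-20 J = 1.970×10^-19 J = 1.23 eV.

|ΔE| = 1.23 eV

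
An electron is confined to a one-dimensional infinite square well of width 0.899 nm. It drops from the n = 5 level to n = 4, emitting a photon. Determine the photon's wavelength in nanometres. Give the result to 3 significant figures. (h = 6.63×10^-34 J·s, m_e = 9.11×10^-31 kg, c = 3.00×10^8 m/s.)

λ = 296 nm

E_1 = h²/(8m_eL²) = 7.463×10^-20 J, so ΔE = (5² − 4²)E_1 = 6.717×10^-19 J.
λ = hc/ΔE = (6.63×10^-34·3.00×10^8)/6.717×10^-19 = 2.96×10^-7 m = 296 nm.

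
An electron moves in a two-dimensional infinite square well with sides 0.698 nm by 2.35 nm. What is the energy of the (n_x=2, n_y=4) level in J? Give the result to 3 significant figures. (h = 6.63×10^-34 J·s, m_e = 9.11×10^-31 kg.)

For a 2D rectangular well E = (h²/8m_e)·Σ n_i²/L_i² = (6.63×10^-34)²/(8·9.11×10^-31) · [2²/(0.698 nm)² + 4²/(2.35 nm)²].
Evaluating gives E = 6.70×10^-19 J.

E = 6.70×10^-19 J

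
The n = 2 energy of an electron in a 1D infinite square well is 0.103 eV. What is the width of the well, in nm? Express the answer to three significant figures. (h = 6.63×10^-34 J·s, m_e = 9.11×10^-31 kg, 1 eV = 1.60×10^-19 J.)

L = 3.83 nm

From E_n = n²h²/(8m_eL²), L = n·h/√(8m_eE_n).
E_2 = 0.103 eV = 1.648×10^-20 J, so L = 2·6.63×10^-34/√(8·9.11×10^-31·1.648×10^-20) = 3.83×10^-9 m = 3.83 nm.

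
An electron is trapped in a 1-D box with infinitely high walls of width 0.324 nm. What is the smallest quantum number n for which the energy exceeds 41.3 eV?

E_1 = h²/(8m_eL²) = 5.739×10^-19 J = 3.582 eV.
Need n² > 41.3/3.582 = 11.53, i.e. n > 3.396.
The smallest integer satisfying this is n = 4.

n = 4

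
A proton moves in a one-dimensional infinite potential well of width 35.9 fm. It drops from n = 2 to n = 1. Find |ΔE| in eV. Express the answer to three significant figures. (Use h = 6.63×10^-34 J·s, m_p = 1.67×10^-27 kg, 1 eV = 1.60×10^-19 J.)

|ΔE| = 4.79×10^5 eV

E_1 = h²/(8m_pL²) = 2.553×10^-14 J.
|ΔE| = |2² − 1²|·E_1 = 3·2.553×10^-14 J = 7.659×10^-14 J = 4.79×10^5 eV.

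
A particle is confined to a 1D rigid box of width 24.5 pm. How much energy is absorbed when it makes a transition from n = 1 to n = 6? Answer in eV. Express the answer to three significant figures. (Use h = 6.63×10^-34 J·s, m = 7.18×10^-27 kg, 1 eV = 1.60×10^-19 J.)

|ΔE| = 2.79 eV

E_1 = h²/(8mL²) = 1.275×10^-20 J.
|ΔE| = |1² − 6²|·E_1 = 35·1.275×10^-20 J = 4.463×10^-19 J = 2.79 eV.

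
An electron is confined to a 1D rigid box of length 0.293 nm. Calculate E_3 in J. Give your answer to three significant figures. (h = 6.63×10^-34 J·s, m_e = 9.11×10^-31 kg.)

For an infinite well E_n = n²h²/(8m_eL²), so E_1 = h²/(8m_eL²) = (6.63×10^-34)²/(8·9.11×10^-31·(2.93×10^-10 m)²) = 7.026×10^-19 J.
Then E_3 = 3²·E_1 = 9·7.026×10^-19 J = 6.32×10^-18 J.

E_3 = 6.32×10^-18 J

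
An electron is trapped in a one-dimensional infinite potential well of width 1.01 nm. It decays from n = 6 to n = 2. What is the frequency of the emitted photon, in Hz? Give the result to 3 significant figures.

E_1 = h²/(8m_eL²) = 5.906×10^-20 J and ΔE = (6² − 2²)E_1 = 1.890×10^-18 J.
f = ΔE/h = 1.890×10^-18/6.626×10^-34 = 2.85×10^15 Hz.

f = 2.85×10^15 Hz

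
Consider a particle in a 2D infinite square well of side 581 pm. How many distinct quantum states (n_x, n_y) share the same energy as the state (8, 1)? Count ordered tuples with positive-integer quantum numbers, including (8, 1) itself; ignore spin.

The level has n_x² + n_y² = 65. The ordered positive-integer solutions are (1, 8), (4, 7), (7, 4), (8, 1).
That gives 4 states.

degeneracy = 4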